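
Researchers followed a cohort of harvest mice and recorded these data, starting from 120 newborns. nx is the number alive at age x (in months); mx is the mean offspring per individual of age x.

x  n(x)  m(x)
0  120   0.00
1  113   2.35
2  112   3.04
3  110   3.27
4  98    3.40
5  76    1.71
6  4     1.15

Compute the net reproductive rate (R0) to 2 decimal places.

11.95

lx = nx/n0 = nx/120: 1, 0.94167…, 0.93333…, 0.91667…, 0.81667…, 0.63333…, 0.03333…
lx·mx by age: 0, 2.212917…, 2.837333…, 2.9975…, 2.776667…, 1.083…, 0.038333…
R0 = Σ lx·mx = 11.94575… → 11.95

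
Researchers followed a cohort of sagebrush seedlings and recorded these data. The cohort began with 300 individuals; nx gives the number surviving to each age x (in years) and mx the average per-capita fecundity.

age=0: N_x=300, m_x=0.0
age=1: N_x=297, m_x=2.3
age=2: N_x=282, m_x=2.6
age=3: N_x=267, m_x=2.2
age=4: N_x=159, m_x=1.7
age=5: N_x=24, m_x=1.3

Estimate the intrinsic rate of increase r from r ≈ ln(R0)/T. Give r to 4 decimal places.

lx = nx/n0 = nx/300: 1, 0.99, 0.94, 0.89, 0.53, 0.08
R0 = Σ lx·mx = 0 + 2.277 + 2.444 + 1.958 + 0.901 + 0.104 = 7.684
Σ x·lx·mx = 17.163; T = 17.163/7.684 = 2.2336…
r ≈ ln(R0)/T = ln(7.684)/2.2336… = 0.912938… → 0.9129

0.9129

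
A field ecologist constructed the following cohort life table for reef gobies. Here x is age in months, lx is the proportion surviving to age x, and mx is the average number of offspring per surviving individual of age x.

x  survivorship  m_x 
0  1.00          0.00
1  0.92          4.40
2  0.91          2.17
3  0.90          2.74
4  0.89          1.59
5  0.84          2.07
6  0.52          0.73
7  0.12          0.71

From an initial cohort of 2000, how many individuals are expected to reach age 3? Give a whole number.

Expected survivors = N0 · l_3 = 2000 × 0.90 = 1800 → 1800

1800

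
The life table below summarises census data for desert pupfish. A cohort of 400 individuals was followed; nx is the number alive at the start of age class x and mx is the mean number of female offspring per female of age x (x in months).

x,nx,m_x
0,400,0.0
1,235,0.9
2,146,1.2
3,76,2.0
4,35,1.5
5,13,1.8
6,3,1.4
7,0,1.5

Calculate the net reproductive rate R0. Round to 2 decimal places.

1.55

lx = nx/n0 = nx/400: 1, 0.5875, 0.365, 0.19, 0.0875, 0.0325, 0.0075, 0
lx·mx by age: 0, 0.52875, 0.438, 0.38, 0.13125, 0.0585, 0.0105, 0
R0 = Σ lx·mx = 1.547 → 1.55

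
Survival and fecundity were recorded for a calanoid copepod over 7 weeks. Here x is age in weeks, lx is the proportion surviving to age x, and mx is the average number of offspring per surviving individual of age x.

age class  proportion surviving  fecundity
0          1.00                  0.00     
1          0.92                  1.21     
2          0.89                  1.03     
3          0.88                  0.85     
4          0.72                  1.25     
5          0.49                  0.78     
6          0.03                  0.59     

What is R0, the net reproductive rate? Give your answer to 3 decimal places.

lx·mx by age: 0, 1.1132, 0.9167, 0.748, 0.9, 0.3822, 0.0177
R0 = Σ lx·mx = 4.0778 → 4.078

4.078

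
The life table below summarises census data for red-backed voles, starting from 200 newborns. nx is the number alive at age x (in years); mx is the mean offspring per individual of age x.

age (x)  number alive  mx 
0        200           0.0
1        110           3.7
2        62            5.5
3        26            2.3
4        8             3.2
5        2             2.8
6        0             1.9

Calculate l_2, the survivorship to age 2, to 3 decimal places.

0.310

l_2 = n_2/n_0 = 62/200 = 0.31 → 0.310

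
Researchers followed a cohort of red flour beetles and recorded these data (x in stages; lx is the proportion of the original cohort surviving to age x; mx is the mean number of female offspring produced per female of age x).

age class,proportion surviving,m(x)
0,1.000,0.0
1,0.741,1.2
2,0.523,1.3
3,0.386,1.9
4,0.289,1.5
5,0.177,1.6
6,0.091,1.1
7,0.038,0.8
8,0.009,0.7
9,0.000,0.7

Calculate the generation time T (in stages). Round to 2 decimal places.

lx·mx: 0, 0.8892, 0.6799, 0.7334, 0.4335, 0.2832, 0.1001, 0.0304, 0.0063, 0 → R0 = 3.156
x·lx·mx: 0, 0.8892, 1.3598, 2.2002, 1.734, 1.416, 0.6006, 0.2128, 0.0504, 0 → Σ = 8.463
T = 8.463 / 3.156 = 2.681559… → 2.68

2.68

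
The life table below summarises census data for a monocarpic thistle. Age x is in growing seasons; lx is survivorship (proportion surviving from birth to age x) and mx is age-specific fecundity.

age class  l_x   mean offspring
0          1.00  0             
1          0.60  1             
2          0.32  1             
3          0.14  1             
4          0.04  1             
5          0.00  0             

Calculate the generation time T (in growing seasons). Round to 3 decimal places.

lx·mx: 0, 0.6, 0.32, 0.14, 0.04, 0 → R0 = 1.1
x·lx·mx: 0, 0.6, 0.64, 0.42, 0.16, 0 → Σ = 1.82
T = 1.82 / 1.1 = 1.654545… → 1.655

1.655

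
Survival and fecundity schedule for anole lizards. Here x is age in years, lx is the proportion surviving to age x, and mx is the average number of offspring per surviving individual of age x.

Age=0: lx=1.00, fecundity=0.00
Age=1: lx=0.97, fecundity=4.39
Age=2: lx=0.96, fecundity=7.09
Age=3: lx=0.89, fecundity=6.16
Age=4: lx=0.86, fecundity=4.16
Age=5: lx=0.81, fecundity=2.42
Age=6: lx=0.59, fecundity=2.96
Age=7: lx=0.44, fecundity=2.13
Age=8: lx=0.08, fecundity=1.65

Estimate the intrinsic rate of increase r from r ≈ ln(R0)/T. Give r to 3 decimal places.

1.046

R0 = Σ lx·mx = 0 + 4.2583 + 6.8064 + 5.4824 + 3.5776 + 1.9602 + 1.7464 + 0.9372 + 0.132 = 24.9005
Σ x·lx·mx = 76.5245; T = 76.5245/24.9005 = 3.07321…
r ≈ ln(R0)/T = ln(24.9005)/3.07321… = 1.0461… → 1.046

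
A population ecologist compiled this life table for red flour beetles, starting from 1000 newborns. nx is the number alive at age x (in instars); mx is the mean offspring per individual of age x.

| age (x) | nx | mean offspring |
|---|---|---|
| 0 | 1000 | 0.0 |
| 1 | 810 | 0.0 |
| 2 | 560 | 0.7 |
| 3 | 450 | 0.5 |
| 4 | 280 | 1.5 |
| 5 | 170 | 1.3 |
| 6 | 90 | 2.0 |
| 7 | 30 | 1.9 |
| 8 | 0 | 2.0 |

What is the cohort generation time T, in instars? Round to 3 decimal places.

3.828

lx = nx/n0 = nx/1000: 1, 0.81, 0.56, 0.45, 0.28, 0.17, 0.09, 0.03, 0
lx·mx: 0, 0, 0.392, 0.225, 0.42, 0.221, 0.18, 0.057, 0 → R0 = 1.495
x·lx·mx: 0, 0, 0.784, 0.675, 1.68, 1.105, 1.08, 0.399, 0 → Σ = 5.723
T = 5.723 / 1.495 = 3.828094… → 3.828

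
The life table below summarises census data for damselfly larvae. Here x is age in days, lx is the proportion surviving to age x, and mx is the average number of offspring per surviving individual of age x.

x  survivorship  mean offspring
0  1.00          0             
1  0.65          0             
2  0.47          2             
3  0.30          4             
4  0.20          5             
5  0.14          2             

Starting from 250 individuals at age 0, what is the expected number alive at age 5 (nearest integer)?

35

Expected survivors = N0 · l_5 = 250 × 0.14 = 35 → 35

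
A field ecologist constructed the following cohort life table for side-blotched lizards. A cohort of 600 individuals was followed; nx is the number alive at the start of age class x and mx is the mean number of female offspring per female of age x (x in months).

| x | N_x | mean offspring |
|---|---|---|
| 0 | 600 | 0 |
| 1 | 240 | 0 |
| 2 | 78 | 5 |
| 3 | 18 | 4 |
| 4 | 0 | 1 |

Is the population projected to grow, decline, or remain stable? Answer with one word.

declining

lx = nx/n0 = nx/600: 1, 0.4, 0.13, 0.03, 0
R0 = Σ lx·mx = 0 + 0 + 0.65 + 0.12 + 0 = 0.77
R0 < 1, so the population is declining.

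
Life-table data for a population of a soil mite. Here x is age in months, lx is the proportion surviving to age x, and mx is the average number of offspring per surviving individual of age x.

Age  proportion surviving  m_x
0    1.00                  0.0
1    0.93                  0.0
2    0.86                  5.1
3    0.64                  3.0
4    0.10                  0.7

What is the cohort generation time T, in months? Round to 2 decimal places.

2.32

lx·mx: 0, 0, 4.386, 1.92, 0.07 → R0 = 6.376
x·lx·mx: 0, 0, 8.772, 5.76, 0.28 → Σ = 14.812
T = 14.812 / 6.376 = 2.323087… → 2.32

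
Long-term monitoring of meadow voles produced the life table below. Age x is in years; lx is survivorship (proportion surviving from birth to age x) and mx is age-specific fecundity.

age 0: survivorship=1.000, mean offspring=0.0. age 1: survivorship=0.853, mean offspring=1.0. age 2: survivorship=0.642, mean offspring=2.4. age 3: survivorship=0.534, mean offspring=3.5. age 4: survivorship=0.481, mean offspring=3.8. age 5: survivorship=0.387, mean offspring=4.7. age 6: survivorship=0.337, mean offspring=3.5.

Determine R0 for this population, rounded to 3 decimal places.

9.089

lx·mx by age: 0, 0.853, 1.5408, 1.869, 1.8278, 1.8189, 1.1795
R0 = Σ lx·mx = 9.089 → 9.089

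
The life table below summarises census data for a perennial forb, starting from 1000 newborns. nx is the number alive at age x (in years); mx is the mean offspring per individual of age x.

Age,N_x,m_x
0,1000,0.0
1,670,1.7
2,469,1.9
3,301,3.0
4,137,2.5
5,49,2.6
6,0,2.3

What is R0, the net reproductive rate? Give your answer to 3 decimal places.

lx = nx/n0 = nx/1000: 1, 0.67, 0.469, 0.301, 0.137, 0.049, 0
lx·mx by age: 0, 1.139, 0.8911, 0.903, 0.3425, 0.1274, 0
R0 = Σ lx·mx = 3.403 → 3.403

3.403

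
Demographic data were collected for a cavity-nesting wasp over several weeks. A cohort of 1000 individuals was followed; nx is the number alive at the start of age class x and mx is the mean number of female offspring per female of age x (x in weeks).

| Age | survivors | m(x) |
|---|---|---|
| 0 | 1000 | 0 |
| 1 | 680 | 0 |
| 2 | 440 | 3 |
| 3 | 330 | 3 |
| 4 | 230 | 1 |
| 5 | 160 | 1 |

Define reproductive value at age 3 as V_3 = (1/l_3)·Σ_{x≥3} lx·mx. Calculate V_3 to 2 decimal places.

4.18

lx = nx/n0 = nx/1000: 1, 0.68, 0.44, 0.33, 0.23, 0.16
lx·mx for x ≥ 3: 0.99, 0.23, 0.16 → sum = 1.38
V_3 = 1.38 / l_3 = 1.38 / 0.33 = 4.181818… → 4.18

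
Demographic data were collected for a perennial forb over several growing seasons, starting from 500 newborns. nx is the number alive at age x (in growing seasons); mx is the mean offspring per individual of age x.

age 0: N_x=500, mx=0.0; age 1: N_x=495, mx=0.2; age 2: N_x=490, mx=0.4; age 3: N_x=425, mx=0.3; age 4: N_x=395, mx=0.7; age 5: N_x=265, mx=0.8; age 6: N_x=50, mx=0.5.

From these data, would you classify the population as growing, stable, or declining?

growing

lx = nx/n0 = nx/500: 1, 0.99, 0.98, 0.85, 0.79, 0.53, 0.1
R0 = Σ lx·mx = 0 + 0.198 + 0.392 + 0.255 + 0.553 + 0.424 + 0.05 = 1.872
R0 > 1, so the population is growing.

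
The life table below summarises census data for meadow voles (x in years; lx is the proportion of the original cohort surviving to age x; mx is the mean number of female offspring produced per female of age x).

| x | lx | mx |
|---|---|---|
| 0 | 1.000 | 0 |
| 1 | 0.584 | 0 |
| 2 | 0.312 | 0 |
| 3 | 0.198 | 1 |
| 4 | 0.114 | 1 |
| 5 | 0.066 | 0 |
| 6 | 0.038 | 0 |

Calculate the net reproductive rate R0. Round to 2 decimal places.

lx·mx by age: 0, 0, 0, 0.198, 0.114, 0, 0
R0 = Σ lx·mx = 0.312 → 0.31

0.31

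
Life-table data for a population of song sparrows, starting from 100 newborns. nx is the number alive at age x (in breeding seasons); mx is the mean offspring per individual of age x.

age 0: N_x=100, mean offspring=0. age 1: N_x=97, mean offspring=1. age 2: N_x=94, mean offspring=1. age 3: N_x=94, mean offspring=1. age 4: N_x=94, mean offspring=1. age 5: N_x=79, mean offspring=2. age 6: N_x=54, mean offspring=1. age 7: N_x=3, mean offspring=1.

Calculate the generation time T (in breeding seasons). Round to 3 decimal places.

lx = nx/n0 = nx/100: 1, 0.97, 0.94, 0.94, 0.94, 0.79, 0.54, 0.03
lx·mx: 0, 0.97, 0.94, 0.94, 0.94, 1.58, 0.54, 0.03 → R0 = 5.94
x·lx·mx: 0, 0.97, 1.88, 2.82, 3.76, 7.9, 3.24, 0.21 → Σ = 20.78
T = 20.78 / 5.94 = 3.498316… → 3.498

3.498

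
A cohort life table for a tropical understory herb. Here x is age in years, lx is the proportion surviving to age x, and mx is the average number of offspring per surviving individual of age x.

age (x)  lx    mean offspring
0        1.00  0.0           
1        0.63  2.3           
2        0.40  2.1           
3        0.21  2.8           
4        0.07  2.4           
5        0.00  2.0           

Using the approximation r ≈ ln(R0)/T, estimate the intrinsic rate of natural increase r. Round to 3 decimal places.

0.609

R0 = Σ lx·mx = 0 + 1.449 + 0.84 + 0.588 + 0.168 + 0 = 3.045
Σ x·lx·mx = 5.565; T = 5.565/3.045 = 1.82759…
r ≈ ln(R0)/T = ln(3.045)/1.82759… = 0.60927… → 0.609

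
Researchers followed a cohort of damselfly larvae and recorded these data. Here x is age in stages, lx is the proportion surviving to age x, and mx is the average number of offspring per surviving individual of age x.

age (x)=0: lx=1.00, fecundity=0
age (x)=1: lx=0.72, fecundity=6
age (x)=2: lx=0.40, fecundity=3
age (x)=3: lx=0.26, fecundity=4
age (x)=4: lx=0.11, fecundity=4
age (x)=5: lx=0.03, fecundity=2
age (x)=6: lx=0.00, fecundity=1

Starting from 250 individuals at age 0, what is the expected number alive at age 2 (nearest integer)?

Expected survivors = N0 · l_2 = 250 × 0.40 = 100 → 100

100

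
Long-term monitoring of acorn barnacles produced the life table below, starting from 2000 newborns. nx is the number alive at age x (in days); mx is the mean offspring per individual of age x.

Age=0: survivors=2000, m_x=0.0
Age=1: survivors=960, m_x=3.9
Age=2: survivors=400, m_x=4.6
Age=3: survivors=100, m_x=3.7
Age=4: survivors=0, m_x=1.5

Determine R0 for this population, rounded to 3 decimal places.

2.977

lx = nx/n0 = nx/2000: 1, 0.48, 0.2, 0.05, 0
lx·mx by age: 0, 1.872, 0.92, 0.185, 0
R0 = Σ lx·mx = 2.977 → 2.977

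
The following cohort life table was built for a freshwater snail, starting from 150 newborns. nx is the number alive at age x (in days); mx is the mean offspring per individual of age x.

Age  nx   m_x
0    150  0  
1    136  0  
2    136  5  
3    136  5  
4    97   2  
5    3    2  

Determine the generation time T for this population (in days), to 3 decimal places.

2.696

lx = nx/n0 = nx/150: 1, 0.90667…, 0.90667…, 0.90667…, 0.64667…, 0.02
lx·mx: 0, 0, 4.533333…, 4.533333…, 1.293333…, 0.04 → R0 = 10.4…
x·lx·mx: 0, 0, 9.066667…, 13.6…, 5.173333…, 0.2 → Σ = 28.04…
T = 28.04… / 10.4… = 2.696154… → 2.696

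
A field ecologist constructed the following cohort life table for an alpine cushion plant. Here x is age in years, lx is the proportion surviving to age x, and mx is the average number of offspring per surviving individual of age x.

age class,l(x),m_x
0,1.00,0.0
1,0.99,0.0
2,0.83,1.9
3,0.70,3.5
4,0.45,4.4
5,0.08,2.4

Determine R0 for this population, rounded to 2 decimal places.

lx·mx by age: 0, 0, 1.577, 2.45, 1.98, 0.192
R0 = Σ lx·mx = 6.199 → 6.20

6.20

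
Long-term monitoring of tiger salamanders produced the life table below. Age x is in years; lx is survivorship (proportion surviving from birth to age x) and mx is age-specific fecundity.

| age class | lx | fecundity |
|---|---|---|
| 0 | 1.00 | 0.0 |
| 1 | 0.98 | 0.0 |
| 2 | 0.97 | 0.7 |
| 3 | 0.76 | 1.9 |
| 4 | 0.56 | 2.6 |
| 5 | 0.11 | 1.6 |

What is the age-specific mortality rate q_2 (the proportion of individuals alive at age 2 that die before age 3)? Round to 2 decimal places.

q_2 = (l_2 − l_3) / l_2 = (0.97 − 0.76) / 0.97
     = 0.21 / 0.97 = 0.216495… → 0.22

0.22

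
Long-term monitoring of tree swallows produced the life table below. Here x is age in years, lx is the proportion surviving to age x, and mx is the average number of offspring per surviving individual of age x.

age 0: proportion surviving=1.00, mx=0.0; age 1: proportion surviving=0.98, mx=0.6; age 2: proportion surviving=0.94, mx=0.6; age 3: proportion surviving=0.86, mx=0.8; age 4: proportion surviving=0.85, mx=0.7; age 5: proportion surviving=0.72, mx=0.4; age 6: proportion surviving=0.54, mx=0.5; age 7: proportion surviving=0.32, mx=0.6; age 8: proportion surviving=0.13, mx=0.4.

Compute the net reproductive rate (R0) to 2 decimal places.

3.24

lx·mx by age: 0, 0.588, 0.564, 0.688, 0.595, 0.288, 0.27, 0.192, 0.052
R0 = Σ lx·mx = 3.237 → 3.24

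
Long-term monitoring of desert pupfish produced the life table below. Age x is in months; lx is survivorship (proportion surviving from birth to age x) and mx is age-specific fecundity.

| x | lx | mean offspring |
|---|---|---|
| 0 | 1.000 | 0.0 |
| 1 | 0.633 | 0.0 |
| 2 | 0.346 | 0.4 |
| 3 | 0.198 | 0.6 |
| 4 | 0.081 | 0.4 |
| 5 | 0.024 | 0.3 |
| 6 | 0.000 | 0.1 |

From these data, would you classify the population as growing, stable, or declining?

declining

R0 = Σ lx·mx = 0 + 0 + 0.1384 + 0.1188 + 0.0324 + 0.0072 + 0 = 0.2968
R0 < 1, so the population is declining.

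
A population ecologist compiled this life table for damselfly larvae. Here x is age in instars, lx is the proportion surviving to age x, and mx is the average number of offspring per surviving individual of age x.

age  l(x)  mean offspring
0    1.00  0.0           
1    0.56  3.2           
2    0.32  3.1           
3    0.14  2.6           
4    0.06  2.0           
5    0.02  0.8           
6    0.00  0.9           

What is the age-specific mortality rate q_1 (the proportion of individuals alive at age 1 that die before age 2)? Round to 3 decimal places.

0.429

q_1 = (l_1 − l_2) / l_1 = (0.56 − 0.32) / 0.56
     = 0.24 / 0.56 = 0.428571… → 0.429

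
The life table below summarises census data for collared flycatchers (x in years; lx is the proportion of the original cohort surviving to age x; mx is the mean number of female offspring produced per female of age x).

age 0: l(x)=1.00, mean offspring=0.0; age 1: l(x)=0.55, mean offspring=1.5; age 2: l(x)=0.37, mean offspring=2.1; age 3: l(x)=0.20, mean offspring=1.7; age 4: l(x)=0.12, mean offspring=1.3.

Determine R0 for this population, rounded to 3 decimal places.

lx·mx by age: 0, 0.825, 0.777, 0.34, 0.156
R0 = Σ lx·mx = 2.098 → 2.098

2.098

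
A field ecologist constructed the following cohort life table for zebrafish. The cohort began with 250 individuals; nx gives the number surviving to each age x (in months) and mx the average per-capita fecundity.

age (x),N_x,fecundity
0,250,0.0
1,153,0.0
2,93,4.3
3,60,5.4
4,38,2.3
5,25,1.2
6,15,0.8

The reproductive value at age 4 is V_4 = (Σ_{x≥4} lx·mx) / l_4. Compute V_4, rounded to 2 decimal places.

lx = nx/n0 = nx/250: 1, 0.612, 0.372, 0.24, 0.152, 0.1, 0.06
lx·mx for x ≥ 4: 0.3496, 0.12, 0.048 → sum = 0.5176
V_4 = 0.5176 / l_4 = 0.5176 / 0.152 = 3.405263… → 3.41

3.41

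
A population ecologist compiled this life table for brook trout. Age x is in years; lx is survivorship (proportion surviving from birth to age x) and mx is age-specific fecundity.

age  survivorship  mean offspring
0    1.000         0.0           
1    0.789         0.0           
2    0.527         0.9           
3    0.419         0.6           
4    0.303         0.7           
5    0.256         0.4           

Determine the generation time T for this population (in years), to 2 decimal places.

2.94

lx·mx: 0, 0, 0.4743, 0.2514, 0.2121, 0.1024 → R0 = 1.0402
x·lx·mx: 0, 0, 0.9486, 0.7542, 0.8484, 0.512 → Σ = 3.0632
T = 3.0632 / 1.0402 = 2.944818… → 2.94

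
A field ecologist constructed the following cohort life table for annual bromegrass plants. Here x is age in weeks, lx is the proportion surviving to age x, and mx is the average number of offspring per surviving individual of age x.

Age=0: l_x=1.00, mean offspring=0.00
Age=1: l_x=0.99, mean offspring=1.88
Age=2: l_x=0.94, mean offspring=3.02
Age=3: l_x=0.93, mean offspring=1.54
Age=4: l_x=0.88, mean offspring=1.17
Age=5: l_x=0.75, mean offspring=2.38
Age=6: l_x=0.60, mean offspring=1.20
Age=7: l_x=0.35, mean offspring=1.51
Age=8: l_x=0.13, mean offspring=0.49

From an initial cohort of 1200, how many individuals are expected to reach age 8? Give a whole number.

Expected survivors = N0 · l_8 = 1200 × 0.13 = 156 → 156

156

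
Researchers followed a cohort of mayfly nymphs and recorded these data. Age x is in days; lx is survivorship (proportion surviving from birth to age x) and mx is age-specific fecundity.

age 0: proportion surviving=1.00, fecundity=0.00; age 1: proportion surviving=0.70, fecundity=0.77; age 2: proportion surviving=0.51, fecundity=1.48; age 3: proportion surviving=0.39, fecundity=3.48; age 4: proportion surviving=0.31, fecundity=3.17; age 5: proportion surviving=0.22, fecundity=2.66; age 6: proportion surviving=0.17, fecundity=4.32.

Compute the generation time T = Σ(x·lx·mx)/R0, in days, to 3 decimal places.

lx·mx: 0, 0.539, 0.7548, 1.3572, 0.9827, 0.5852, 0.7344 → R0 = 4.9533
x·lx·mx: 0, 0.539, 1.5096, 4.0716, 3.9308, 2.926, 4.4064 → Σ = 17.3834
T = 17.3834 / 4.9533 = 3.509458… → 3.509

3.509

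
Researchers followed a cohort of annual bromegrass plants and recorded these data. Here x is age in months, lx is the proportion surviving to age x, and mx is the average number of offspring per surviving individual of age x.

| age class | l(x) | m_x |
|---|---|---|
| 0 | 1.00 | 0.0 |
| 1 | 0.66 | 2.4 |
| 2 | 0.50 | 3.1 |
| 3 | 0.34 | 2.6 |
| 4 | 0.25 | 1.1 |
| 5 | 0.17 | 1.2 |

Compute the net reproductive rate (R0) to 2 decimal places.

4.50

lx·mx by age: 0, 1.584, 1.55, 0.884, 0.275, 0.204
R0 = Σ lx·mx = 4.497 → 4.50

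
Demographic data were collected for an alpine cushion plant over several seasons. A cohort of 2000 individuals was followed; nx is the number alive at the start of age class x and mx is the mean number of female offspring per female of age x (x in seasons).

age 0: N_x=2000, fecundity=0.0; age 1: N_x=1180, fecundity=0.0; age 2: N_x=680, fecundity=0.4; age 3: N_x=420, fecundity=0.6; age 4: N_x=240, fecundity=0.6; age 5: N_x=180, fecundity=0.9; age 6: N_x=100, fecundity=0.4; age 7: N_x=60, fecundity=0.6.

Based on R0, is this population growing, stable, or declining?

declining

lx = nx/n0 = nx/2000: 1, 0.59, 0.34, 0.21, 0.12, 0.09, 0.05, 0.03
R0 = Σ lx·mx = 0 + 0 + 0.136 + 0.126 + 0.072 + 0.081 + 0.02 + 0.018 = 0.453
R0 < 1, so the population is declining.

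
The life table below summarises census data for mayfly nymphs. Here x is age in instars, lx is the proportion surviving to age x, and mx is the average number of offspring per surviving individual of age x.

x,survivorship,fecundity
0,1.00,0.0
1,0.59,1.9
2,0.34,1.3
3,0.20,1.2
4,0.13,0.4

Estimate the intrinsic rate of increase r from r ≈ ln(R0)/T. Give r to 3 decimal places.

0.391

R0 = Σ lx·mx = 0 + 1.121 + 0.442 + 0.24 + 0.052 = 1.855
Σ x·lx·mx = 2.933; T = 2.933/1.855 = 1.58113…
r ≈ ln(R0)/T = ln(1.855)/1.58113… = 0.39079… → 0.391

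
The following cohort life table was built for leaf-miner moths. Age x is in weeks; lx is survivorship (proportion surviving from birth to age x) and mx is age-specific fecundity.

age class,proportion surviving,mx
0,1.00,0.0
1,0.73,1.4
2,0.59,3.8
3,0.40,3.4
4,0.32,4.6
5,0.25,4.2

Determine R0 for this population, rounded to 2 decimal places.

7.15

lx·mx by age: 0, 1.022, 2.242, 1.36, 1.472, 1.05
R0 = Σ lx·mx = 7.146 → 7.15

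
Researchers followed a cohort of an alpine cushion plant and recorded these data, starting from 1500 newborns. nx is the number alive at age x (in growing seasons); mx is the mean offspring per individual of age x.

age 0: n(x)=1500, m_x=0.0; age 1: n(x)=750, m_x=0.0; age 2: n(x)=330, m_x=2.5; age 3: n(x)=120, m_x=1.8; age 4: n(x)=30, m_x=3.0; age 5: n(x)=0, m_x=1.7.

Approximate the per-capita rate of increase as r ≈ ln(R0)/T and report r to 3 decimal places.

-0.120

lx = nx/n0 = nx/1500: 1, 0.5, 0.22, 0.08, 0.02, 0
R0 = Σ lx·mx = 0 + 0 + 0.55 + 0.144 + 0.06 + 0 = 0.754
Σ x·lx·mx = 1.772; T = 1.772/0.754 = 2.35013…
r ≈ ln(R0)/T = ln(0.754)/2.35013… = -0.12015… → -0.120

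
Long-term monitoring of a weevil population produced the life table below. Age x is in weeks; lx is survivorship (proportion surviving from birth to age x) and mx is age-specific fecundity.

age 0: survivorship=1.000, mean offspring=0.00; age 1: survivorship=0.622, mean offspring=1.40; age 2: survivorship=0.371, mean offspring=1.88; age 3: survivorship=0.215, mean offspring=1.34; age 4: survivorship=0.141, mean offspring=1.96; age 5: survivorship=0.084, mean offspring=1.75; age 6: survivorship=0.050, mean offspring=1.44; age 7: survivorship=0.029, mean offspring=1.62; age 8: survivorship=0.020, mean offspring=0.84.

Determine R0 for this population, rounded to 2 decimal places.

2.42

lx·mx by age: 0, 0.8708, 0.69748, 0.2881, 0.27636, 0.147, 0.072, 0.04698, 0.0168
R0 = Σ lx·mx = 2.41552 → 2.42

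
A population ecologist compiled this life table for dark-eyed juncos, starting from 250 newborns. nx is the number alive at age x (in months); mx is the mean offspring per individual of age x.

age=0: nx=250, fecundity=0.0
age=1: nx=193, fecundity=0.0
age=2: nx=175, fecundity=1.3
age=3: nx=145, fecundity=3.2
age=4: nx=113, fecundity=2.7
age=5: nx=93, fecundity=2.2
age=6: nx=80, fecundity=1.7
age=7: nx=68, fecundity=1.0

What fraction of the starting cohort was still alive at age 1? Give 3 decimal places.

0.772

l_1 = n_1/n_0 = 193/250 = 0.772 → 0.772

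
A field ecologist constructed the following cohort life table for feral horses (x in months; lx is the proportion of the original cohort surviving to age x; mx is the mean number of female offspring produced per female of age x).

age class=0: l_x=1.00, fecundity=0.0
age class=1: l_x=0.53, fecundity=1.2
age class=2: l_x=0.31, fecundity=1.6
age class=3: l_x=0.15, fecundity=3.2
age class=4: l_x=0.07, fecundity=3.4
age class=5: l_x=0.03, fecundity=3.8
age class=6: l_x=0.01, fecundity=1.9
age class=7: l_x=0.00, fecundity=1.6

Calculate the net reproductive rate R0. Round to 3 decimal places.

1.983

lx·mx by age: 0, 0.636, 0.496, 0.48, 0.238, 0.114, 0.019, 0
R0 = Σ lx·mx = 1.983 → 1.983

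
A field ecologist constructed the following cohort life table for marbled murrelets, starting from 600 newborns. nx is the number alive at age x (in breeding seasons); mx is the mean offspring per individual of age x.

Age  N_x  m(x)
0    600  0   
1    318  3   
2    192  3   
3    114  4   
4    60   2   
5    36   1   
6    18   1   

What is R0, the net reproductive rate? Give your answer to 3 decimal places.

lx = nx/n0 = nx/600: 1, 0.53, 0.32, 0.19, 0.1, 0.06, 0.03
lx·mx by age: 0, 1.59, 0.96, 0.76, 0.2, 0.06, 0.03
R0 = Σ lx·mx = 3.6 → 3.600

3.600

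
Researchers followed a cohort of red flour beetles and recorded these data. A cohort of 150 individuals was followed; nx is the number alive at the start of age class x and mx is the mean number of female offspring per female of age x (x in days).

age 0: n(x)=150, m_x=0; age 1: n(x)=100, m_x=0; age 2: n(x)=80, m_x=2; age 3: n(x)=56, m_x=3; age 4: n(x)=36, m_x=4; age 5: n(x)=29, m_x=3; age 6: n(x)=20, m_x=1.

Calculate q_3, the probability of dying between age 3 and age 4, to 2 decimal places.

lx = nx/n0 = nx/150: 1, 0.66667…, 0.53333…, 0.37333…, 0.24, 0.19333…, 0.13333…
q_3 = (l_3 − l_4) / l_3 = (0.373333… − 0.24) / 0.373333…
     = 0.133333… / 0.373333… = 0.357143… → 0.36

0.36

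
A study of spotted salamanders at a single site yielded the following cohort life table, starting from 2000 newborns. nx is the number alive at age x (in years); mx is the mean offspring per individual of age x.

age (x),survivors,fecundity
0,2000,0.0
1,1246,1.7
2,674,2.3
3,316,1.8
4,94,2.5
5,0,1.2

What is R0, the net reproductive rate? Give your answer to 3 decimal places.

lx = nx/n0 = nx/2000: 1, 0.623, 0.337, 0.158, 0.047, 0
lx·mx by age: 0, 1.0591, 0.7751, 0.2844, 0.1175, 0
R0 = Σ lx·mx = 2.2361 → 2.236

2.236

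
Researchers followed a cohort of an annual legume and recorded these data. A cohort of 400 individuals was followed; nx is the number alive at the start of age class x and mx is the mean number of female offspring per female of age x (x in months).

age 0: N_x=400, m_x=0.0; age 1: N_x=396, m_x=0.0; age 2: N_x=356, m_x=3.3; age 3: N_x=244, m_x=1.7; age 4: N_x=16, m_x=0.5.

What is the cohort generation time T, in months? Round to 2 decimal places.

2.27

lx = nx/n0 = nx/400: 1, 0.99, 0.89, 0.61, 0.04
lx·mx: 0, 0, 2.937, 1.037, 0.02 → R0 = 3.994
x·lx·mx: 0, 0, 5.874, 3.111, 0.08 → Σ = 9.065
T = 9.065 / 3.994 = 2.269654… → 2.27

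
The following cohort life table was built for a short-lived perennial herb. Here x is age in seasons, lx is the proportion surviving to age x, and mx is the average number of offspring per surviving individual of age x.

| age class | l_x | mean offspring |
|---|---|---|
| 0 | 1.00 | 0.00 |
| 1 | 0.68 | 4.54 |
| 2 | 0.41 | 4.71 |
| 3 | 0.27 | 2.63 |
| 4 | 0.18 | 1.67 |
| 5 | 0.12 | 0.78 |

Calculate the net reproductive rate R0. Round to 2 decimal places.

lx·mx by age: 0, 3.0872, 1.9311, 0.7101, 0.3006, 0.0936
R0 = Σ lx·mx = 6.1226 → 6.12

6.12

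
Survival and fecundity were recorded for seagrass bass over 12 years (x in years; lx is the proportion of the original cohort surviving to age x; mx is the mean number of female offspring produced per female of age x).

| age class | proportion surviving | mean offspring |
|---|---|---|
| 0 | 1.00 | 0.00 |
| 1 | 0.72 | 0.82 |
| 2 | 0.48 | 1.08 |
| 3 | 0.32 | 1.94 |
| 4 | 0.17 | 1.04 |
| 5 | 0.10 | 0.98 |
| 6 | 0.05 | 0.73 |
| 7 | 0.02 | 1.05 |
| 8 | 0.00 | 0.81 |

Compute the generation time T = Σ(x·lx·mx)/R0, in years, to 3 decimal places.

2.451

lx·mx: 0, 0.5904, 0.5184, 0.6208, 0.1768, 0.098, 0.0365, 0.021, 0 → R0 = 2.0619
x·lx·mx: 0, 0.5904, 1.0368, 1.8624, 0.7072, 0.49, 0.219, 0.147, 0 → Σ = 5.0528
T = 5.0528 / 2.0619 = 2.450555… → 2.451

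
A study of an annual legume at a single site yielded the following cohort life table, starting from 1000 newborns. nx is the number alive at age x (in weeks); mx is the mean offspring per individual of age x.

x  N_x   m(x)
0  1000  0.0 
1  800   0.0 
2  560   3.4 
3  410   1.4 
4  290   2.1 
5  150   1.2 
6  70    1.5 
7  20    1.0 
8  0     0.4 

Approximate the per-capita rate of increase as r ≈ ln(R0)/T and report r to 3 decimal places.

0.430

lx = nx/n0 = nx/1000: 1, 0.8, 0.56, 0.41, 0.29, 0.15, 0.07, 0.02, 0
R0 = Σ lx·mx = 0 + 0 + 1.904 + 0.574 + 0.609 + 0.18 + 0.105 + 0.02 + 0 = 3.392
Σ x·lx·mx = 9.636; T = 9.636/3.392 = 2.8408…
r ≈ ln(R0)/T = ln(3.392)/2.8408… = 0.42996… → 0.430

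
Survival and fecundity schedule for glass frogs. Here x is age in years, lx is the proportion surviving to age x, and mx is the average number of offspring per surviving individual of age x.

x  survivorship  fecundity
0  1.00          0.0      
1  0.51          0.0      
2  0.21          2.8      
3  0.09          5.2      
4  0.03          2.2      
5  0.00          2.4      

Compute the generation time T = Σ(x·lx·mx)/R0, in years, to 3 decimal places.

lx·mx: 0, 0, 0.588, 0.468, 0.066, 0 → R0 = 1.122
x·lx·mx: 0, 0, 1.176, 1.404, 0.264, 0 → Σ = 2.844
T = 2.844 / 1.122 = 2.534759… → 2.535

2.535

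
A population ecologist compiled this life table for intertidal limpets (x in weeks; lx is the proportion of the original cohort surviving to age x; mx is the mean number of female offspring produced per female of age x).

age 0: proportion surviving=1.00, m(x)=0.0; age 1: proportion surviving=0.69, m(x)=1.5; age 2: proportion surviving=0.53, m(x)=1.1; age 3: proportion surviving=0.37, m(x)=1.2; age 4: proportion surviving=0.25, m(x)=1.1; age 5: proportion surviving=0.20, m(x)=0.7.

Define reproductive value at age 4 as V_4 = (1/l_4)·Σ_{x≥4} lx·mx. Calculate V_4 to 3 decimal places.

1.660

lx·mx for x ≥ 4: 0.275, 0.14 → sum = 0.415
V_4 = 0.415 / l_4 = 0.415 / 0.25 = 1.66 → 1.660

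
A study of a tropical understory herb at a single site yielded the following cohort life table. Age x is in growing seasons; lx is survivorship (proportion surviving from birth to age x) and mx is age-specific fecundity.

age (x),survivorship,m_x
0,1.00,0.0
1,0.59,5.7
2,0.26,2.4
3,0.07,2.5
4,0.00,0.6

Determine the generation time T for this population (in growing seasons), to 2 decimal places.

1.23

lx·mx: 0, 3.363, 0.624, 0.175, 0 → R0 = 4.162
x·lx·mx: 0, 3.363, 1.248, 0.525, 0 → Σ = 5.136
T = 5.136 / 4.162 = 1.234022… → 1.23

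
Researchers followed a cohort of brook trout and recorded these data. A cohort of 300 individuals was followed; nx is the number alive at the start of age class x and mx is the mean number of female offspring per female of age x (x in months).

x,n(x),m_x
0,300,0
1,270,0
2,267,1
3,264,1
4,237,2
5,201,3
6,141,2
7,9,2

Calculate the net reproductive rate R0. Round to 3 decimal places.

lx = nx/n0 = nx/300: 1, 0.9, 0.89, 0.88, 0.79, 0.67, 0.47, 0.03
lx·mx by age: 0, 0, 0.89, 0.88, 1.58, 2.01, 0.94, 0.06
R0 = Σ lx·mx = 6.36 → 6.360

6.360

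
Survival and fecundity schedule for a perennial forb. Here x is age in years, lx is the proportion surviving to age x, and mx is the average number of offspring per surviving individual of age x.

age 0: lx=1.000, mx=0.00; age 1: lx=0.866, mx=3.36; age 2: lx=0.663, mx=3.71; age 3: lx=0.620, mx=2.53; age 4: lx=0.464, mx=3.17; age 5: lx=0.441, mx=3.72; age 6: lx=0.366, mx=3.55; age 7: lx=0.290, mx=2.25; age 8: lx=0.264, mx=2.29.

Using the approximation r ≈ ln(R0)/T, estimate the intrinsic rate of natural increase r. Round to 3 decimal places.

R0 = Σ lx·mx = 0 + 2.90976 + 2.45973 + 1.5686 + 1.47088 + 1.64052 + 1.2993 + 0.6525 + 0.60456 = 12.60585
Σ x·lx·mx = 43.82092; T = 43.82092/12.60585 = 3.47624…
r ≈ ln(R0)/T = ln(12.60585)/3.47624… = 0.729… → 0.729

0.729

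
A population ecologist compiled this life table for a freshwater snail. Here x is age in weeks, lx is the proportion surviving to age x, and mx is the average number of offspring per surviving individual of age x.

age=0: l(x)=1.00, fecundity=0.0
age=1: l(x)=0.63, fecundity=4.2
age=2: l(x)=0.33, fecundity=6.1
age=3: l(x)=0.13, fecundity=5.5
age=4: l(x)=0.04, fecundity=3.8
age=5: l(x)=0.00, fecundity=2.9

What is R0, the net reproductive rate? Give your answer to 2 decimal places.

5.53

lx·mx by age: 0, 2.646, 2.013, 0.715, 0.152, 0
R0 = Σ lx·mx = 5.526 → 5.53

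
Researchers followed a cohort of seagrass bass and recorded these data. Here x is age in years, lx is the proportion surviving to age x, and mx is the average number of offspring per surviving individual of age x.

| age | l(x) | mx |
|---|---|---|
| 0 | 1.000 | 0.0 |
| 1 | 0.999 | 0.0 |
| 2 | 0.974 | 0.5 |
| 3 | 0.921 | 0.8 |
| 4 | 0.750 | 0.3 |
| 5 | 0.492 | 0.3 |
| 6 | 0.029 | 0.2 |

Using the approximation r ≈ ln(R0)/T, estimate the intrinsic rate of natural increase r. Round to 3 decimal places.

0.155

R0 = Σ lx·mx = 0 + 0 + 0.487 + 0.7368 + 0.225 + 0.1476 + 0.0058 = 1.6022
Σ x·lx·mx = 4.8572; T = 4.8572/1.6022 = 3.03158…
r ≈ ln(R0)/T = ln(1.6022)/3.03158… = 0.15549… → 0.155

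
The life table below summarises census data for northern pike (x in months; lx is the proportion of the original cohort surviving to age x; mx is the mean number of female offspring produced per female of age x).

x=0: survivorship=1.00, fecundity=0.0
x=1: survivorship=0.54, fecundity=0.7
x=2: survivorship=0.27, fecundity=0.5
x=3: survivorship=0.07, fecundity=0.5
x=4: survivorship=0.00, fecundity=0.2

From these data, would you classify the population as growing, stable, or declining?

declining

R0 = Σ lx·mx = 0 + 0.378 + 0.135 + 0.035 + 0 = 0.548
R0 < 1, so the population is declining.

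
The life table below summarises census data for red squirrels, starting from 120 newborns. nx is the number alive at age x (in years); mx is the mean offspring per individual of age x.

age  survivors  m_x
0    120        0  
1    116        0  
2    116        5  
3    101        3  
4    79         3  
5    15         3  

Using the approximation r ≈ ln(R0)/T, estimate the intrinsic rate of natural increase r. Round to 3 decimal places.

lx = nx/n0 = nx/120: 1, 0.96667…, 0.96667…, 0.84167…, 0.65833…, 0.125
R0 = Σ lx·mx = 0 + 0 + 4.83333… + 2.525… + 1.975… + 0.375 = 9.708333…
Σ x·lx·mx = 27.016667…; T = 27.016667…/9.708333… = 2.78283…
r ≈ ln(R0)/T = ln(9.708333…)/2.78283… = 0.81679… → 0.817

0.817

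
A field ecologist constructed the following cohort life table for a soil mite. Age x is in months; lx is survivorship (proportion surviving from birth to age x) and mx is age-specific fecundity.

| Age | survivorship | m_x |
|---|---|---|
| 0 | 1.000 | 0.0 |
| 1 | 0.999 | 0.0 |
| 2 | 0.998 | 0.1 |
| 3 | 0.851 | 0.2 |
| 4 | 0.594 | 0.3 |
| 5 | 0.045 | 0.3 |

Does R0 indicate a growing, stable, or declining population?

declining

R0 = Σ lx·mx = 0 + 0 + 0.0998 + 0.1702 + 0.1782 + 0.0135 = 0.4617
R0 < 1, so the population is declining.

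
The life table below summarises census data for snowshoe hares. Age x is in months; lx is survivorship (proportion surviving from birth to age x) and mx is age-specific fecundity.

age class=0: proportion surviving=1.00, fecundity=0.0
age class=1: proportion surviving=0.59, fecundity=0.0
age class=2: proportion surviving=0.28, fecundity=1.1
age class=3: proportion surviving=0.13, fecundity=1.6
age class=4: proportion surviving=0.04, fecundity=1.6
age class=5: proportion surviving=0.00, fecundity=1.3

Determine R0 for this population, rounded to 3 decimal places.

lx·mx by age: 0, 0, 0.308, 0.208, 0.064, 0
R0 = Σ lx·mx = 0.58 → 0.580

0.580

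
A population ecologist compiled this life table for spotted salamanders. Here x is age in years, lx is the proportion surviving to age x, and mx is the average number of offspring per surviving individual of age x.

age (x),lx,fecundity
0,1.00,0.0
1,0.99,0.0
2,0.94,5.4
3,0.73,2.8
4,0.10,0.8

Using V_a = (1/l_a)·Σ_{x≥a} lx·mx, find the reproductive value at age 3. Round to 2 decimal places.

2.91

lx·mx for x ≥ 3: 2.044, 0.08 → sum = 2.124
V_3 = 2.124 / l_3 = 2.124 / 0.73 = 2.909589… → 2.91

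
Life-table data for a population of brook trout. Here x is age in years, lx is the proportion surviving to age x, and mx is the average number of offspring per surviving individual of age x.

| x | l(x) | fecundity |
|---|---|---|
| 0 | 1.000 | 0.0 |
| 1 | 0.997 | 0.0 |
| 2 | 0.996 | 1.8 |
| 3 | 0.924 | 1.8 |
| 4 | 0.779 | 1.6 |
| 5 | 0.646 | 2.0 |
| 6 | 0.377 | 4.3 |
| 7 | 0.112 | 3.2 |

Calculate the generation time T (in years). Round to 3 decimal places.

lx·mx: 0, 0, 1.7928, 1.6632, 1.2464, 1.292, 1.6211, 0.3584 → R0 = 7.9739
x·lx·mx: 0, 0, 3.5856, 4.9896, 4.9856, 6.46, 9.7266, 2.5088 → Σ = 32.2562
T = 32.2562 / 7.9739 = 4.045223… → 4.045

4.045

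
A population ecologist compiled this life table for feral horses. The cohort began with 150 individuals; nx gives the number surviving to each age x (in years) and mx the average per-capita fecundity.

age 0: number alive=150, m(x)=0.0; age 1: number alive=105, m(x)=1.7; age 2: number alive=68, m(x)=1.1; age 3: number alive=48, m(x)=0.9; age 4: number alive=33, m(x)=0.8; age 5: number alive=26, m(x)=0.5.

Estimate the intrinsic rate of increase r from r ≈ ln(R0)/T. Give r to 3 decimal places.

lx = nx/n0 = nx/150: 1, 0.7, 0.45333…, 0.32, 0.22, 0.17333…
R0 = Σ lx·mx = 0 + 1.19 + 0.49867… + 0.288 + 0.176 + 0.08667… = 2.239333…
Σ x·lx·mx = 4.188667…; T = 4.188667…/2.239333… = 1.8705…
r ≈ ln(R0)/T = ln(2.239333…)/1.8705… = 0.431… → 0.431

0.431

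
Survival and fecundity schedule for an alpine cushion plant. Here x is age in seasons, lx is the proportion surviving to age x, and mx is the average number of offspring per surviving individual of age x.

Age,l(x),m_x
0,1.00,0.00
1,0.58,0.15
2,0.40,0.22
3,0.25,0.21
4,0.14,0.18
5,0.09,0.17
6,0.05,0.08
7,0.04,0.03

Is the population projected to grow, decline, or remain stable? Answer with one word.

declining

R0 = Σ lx·mx = 0 + 0.087 + 0.088 + 0.0525 + 0.0252 + 0.0153 + 0.004 + 0.0012 = 0.2732
R0 < 1, so the population is declining.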